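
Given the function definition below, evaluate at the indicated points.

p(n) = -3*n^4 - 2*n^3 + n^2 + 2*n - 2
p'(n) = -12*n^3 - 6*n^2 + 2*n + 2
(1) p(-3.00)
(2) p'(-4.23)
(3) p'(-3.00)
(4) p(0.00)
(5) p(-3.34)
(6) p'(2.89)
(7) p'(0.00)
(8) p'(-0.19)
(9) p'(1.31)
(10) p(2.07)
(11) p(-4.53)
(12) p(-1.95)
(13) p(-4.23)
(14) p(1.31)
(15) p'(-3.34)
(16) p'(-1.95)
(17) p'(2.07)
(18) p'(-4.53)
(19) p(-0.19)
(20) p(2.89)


(1) = -188.00
(2) = 794.43
(3) = 266.00
(4) = -2.00
(5) = -296.35
(6) = -331.98
(7) = 2.00
(8) = 1.49
(9) = -32.65
(10) = -66.40
(11) = -1067.94
(12) = -30.64
(13) = -801.66
(14) = -11.00
(15) = 375.50
(16) = 64.26
(17) = -126.01
(18) = 985.33
(19) = -2.33
(20) = -245.42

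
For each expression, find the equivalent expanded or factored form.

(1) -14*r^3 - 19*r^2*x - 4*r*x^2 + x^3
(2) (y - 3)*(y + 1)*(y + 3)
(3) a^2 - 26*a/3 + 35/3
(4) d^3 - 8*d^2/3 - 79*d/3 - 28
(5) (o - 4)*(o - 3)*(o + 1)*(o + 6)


(1) = (-7*r + x)*(r + x)*(2*r + x)
(2) = y^3 + y^2 - 9*y - 9
(3) = (a - 7)*(a - 5/3)
(4) = (d - 7)*(d + 4/3)*(d + 3)
(5) = o^4 - 31*o^2 + 42*o + 72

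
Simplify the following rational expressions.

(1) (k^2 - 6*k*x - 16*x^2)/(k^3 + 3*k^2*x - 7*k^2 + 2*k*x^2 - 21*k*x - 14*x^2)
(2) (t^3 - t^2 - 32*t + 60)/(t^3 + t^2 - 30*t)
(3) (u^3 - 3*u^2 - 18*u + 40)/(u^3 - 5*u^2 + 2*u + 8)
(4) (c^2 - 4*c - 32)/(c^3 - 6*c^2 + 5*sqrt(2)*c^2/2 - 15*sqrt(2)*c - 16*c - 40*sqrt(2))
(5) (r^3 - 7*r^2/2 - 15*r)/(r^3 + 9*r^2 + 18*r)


(1) = (k - 8*x)/(k^2 + k*x - 7*k - 7*x)
(2) = (t - 2)/t
(3) = (u^2 - u - 20)/(u^2 - 3*u - 4)
(4) = (2*c + 8)/(2*c^2 + c*(4 + 5*sqrt(2)) + 10*sqrt(2))
(5) = (2*r^2 - 7*r - 30)/(2*r^2 + 18*r + 36)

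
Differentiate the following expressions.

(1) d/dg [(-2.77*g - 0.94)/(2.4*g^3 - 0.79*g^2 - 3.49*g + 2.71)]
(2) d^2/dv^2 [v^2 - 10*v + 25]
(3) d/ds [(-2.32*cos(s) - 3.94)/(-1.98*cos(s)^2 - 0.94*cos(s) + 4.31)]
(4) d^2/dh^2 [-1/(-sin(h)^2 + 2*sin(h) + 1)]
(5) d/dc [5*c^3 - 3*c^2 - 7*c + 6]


(1) = (13.296*g^3 + 4.5797*g^2 - 1.4852*g - 10.7873)/(5.76*g^6 - 3.792*g^5 - 16.1279*g^4 + 18.5222*g^3 + 7.8983*g^2 - 18.9158*g + 7.3441)
(2) = 2
(3) = (4.5936*cos(s)^2 + 15.6024*cos(s) + 13.7028)*sin(s)/(3.9204*cos(s)^4 + 3.7224*cos(s)^3 - 16.184*cos(s)^2 - 8.1028*cos(s) + 18.5761)
(4) = 2*(2*sin(h)^4 - 3*sin(h)^3 + sin(h)^2 + 5*sin(h) - 5)/(2*sin(h) + cos(h)^2)^3
(5) = 15*c^2 - 6*c - 7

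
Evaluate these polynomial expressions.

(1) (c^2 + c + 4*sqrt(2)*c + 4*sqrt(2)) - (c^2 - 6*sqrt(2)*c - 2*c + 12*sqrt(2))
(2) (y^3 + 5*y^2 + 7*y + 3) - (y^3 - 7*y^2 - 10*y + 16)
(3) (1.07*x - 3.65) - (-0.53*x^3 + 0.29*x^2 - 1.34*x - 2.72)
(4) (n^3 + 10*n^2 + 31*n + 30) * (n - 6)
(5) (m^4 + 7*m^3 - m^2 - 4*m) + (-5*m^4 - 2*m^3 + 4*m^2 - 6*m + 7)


(1) = 3*c + 10*sqrt(2)*c - 8*sqrt(2)
(2) = 12*y^2 + 17*y - 13
(3) = 0.53*x^3 - 0.29*x^2 + 2.41*x - 0.93
(4) = n^4 + 4*n^3 - 29*n^2 - 156*n - 180
(5) = -4*m^4 + 5*m^3 + 3*m^2 - 10*m + 7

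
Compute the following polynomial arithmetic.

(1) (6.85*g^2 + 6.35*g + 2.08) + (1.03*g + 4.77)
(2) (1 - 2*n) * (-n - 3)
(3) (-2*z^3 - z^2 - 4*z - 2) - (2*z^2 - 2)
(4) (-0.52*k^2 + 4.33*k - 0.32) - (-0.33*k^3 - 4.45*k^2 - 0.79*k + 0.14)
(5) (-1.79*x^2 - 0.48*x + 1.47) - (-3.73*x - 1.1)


(1) = 6.85*g^2 + 7.38*g + 6.85
(2) = 2*n^2 + 5*n - 3
(3) = -2*z^3 - 3*z^2 - 4*z
(4) = 0.33*k^3 + 3.93*k^2 + 5.12*k - 0.46
(5) = -1.79*x^2 + 3.25*x + 2.57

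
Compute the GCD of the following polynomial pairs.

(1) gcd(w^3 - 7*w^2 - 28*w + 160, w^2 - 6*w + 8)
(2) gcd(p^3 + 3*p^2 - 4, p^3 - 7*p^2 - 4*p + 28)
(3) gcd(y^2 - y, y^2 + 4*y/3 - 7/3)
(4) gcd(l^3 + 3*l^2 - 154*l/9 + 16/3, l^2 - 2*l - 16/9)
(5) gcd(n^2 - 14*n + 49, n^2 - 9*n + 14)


(1) = w - 4
(2) = p + 2
(3) = y - 1
(4) = l - 8/3
(5) = gcd((n - 7)^2, (n - 7)*(n - 2)) = n - 7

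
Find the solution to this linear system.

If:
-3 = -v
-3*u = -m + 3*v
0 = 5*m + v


Then:
m = -3/5
u = -16/5
v = 3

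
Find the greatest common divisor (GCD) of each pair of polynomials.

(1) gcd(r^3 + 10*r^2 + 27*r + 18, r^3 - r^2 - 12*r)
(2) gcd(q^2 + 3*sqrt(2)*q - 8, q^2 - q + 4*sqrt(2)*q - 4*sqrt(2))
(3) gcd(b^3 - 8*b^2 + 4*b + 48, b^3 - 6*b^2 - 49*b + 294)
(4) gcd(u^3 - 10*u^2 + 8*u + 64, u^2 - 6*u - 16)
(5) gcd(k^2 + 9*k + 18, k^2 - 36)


(1) = r + 3
(2) = q + 4*sqrt(2)
(3) = b - 6
(4) = gcd((u - 8)*(u - 4)*(u + 2), (u - 8)*(u + 2)) = u^2 - 6*u - 16
(5) = k + 6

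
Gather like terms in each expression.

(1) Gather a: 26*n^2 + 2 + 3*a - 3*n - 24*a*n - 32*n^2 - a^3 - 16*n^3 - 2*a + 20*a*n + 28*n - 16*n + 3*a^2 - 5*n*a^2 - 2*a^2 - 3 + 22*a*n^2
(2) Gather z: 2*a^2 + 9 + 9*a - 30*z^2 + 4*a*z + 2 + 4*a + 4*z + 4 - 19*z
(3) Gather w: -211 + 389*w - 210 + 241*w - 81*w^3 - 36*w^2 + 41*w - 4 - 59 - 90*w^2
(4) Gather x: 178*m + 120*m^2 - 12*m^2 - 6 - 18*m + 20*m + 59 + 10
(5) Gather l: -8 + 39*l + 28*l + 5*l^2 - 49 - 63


(1) = -a^3 + a^2*(1 - 5*n) + a*(22*n^2 - 4*n + 1) - 16*n^3 - 6*n^2 + 9*n - 1
(2) = 2*a^2 + 13*a - 30*z^2 + z*(4*a - 15) + 15
(3) = -81*w^3 - 126*w^2 + 671*w - 484
(4) = 108*m^2 + 180*m + 63
(5) = 5*l^2 + 67*l - 120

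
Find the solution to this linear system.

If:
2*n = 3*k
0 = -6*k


Then:
k = 0
n = 0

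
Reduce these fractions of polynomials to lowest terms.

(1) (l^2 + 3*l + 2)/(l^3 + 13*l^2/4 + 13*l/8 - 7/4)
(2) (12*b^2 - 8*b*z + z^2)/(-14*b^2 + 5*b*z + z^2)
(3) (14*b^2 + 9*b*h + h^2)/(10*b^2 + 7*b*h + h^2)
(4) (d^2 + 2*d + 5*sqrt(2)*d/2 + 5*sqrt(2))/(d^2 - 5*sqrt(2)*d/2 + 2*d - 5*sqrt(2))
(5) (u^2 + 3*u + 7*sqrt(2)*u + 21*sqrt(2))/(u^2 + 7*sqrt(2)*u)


(1) = (8*l + 8)/(8*l^2 + 10*l - 7)
(2) = (-6*b + z)/(7*b + z)
(3) = (7*b + h)/(5*b + h)
(4) = (4*d + 10*sqrt(2))/(4*d - 10*sqrt(2))
(5) = (u + 3)/u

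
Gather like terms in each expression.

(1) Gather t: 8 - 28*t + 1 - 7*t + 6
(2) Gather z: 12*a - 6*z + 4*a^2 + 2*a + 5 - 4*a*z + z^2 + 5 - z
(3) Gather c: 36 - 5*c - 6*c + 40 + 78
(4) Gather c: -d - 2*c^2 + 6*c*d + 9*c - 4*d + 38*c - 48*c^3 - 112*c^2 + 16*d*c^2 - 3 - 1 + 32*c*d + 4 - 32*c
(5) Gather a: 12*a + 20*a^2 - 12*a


(1) = 15 - 35*t
(2) = 4*a^2 + 14*a + z^2 + z*(-4*a - 7) + 10
(3) = 154 - 11*c
(4) = -48*c^3 + c^2*(16*d - 114) + c*(38*d + 15) - 5*d
(5) = 20*a^2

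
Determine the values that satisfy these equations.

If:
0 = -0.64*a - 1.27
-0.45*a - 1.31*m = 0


Then:
a = -1.98
m = 0.68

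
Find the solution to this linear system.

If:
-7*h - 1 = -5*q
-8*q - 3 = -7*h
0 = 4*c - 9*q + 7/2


Then:
c = -31/8
h = -23/21
q = -4/3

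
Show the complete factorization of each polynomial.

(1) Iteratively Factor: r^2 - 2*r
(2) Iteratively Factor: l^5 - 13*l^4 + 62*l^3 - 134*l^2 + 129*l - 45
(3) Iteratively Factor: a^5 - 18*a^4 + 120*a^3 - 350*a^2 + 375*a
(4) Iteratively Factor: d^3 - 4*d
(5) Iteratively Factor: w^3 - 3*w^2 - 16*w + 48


(1) = (r)*(r - 2)
(2) = (l - 1)*(l^4 - 12*l^3 + 50*l^2 - 84*l + 45) = (l - 5)*(l - 1)*(l^3 - 7*l^2 + 15*l - 9) = (l - 5)*(l - 3)*(l - 1)*(l^2 - 4*l + 3) = (l - 5)*(l - 3)^2*(l - 1)*(l - 1)
(3) = (a - 3)*(a^4 - 15*a^3 + 75*a^2 - 125*a) = (a - 5)*(a - 3)*(a^3 - 10*a^2 + 25*a) = a*(a - 5)*(a - 3)*(a^2 - 10*a + 25) = a*(a - 5)^2*(a - 3)*(a - 5)
(4) = (d)*(d^2 - 4) = d*(d - 2)*(d + 2)
(5) = (w - 4)*(w^2 + w - 12) = (w - 4)*(w + 4)*(w - 3)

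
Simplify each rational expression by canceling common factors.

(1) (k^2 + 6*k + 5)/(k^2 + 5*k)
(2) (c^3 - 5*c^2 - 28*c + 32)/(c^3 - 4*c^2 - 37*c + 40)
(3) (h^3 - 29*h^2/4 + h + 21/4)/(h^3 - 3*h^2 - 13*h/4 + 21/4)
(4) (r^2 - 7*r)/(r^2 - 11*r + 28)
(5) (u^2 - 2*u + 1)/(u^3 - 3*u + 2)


(1) = (k + 1)/k
(2) = (c + 4)/(c + 5)
(3) = (4*h^2 - 25*h - 21)/(4*h^2 - 8*h - 21)
(4) = r/(r - 4)
(5) = 1/(u + 2)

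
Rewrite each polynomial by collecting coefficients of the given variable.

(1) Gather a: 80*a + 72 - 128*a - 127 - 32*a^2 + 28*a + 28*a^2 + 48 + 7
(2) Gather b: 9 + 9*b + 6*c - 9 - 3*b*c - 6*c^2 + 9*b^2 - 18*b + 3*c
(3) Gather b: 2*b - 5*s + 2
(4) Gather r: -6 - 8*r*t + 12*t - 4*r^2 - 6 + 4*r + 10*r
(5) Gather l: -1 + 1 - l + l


(1) = -4*a^2 - 20*a
(2) = 9*b^2 + b*(-3*c - 9) - 6*c^2 + 9*c
(3) = 2*b - 5*s + 2
(4) = -4*r^2 + r*(14 - 8*t) + 12*t - 12
(5) = 0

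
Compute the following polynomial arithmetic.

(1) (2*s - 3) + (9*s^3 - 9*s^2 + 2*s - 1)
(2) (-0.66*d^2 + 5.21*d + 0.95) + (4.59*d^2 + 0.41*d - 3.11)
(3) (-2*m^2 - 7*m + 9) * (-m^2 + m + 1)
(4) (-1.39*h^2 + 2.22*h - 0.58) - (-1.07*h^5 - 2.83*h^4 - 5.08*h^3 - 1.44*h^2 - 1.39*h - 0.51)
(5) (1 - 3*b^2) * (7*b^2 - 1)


(1) = 9*s^3 - 9*s^2 + 4*s - 4
(2) = 3.93*d^2 + 5.62*d - 2.16
(3) = 2*m^4 + 5*m^3 - 18*m^2 + 2*m + 9
(4) = 1.07*h^5 + 2.83*h^4 + 5.08*h^3 + 0.05*h^2 + 3.61*h - 0.07
(5) = -21*b^4 + 10*b^2 - 1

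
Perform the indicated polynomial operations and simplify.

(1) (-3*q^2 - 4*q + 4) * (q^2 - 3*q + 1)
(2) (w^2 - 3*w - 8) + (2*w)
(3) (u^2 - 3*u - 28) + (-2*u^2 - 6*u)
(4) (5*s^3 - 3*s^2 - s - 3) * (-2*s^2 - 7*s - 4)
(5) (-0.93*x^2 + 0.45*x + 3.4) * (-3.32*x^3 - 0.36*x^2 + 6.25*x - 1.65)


(1) = -3*q^4 + 5*q^3 + 13*q^2 - 16*q + 4
(2) = w^2 - w - 8
(3) = -u^2 - 9*u - 28
(4) = -10*s^5 - 29*s^4 + 3*s^3 + 25*s^2 + 25*s + 12
(5) = 3.0876*x^5 - 1.1592*x^4 - 17.2625*x^3 + 3.123*x^2 + 20.5075*x - 5.61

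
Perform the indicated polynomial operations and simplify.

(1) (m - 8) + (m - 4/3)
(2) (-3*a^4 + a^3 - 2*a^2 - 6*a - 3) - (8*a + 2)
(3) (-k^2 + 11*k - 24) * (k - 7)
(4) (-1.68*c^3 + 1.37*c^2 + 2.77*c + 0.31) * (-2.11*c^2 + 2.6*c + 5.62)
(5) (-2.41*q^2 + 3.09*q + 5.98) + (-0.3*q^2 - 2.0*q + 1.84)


(1) = 2*m - 28/3
(2) = -3*a^4 + a^3 - 2*a^2 - 14*a - 5
(3) = -k^3 + 18*k^2 - 101*k + 168
(4) = 3.5448*c^5 - 7.2587*c^4 - 11.7243*c^3 + 14.2473*c^2 + 16.3734*c + 1.7422
(5) = -2.71*q^2 + 1.09*q + 7.82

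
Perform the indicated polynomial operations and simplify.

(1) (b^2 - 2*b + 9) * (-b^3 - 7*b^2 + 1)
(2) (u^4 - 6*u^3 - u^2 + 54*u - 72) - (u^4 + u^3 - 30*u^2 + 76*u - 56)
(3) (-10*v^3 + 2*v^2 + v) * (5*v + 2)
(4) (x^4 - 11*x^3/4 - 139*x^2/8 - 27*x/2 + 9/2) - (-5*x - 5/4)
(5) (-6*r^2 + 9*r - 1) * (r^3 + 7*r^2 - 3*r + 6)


(1) = -b^5 - 5*b^4 + 5*b^3 - 62*b^2 - 2*b + 9
(2) = -7*u^3 + 29*u^2 - 22*u - 16
(3) = -50*v^4 - 10*v^3 + 9*v^2 + 2*v
(4) = x^4 - 11*x^3/4 - 139*x^2/8 - 17*x/2 + 23/4
(5) = -6*r^5 - 33*r^4 + 80*r^3 - 70*r^2 + 57*r - 6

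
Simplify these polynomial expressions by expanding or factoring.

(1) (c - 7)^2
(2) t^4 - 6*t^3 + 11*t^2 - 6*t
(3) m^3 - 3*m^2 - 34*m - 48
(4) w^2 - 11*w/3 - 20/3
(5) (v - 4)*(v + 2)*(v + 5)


(1) = c^2 - 14*c + 49
(2) = t*(t - 3)*(t - 2)*(t - 1)
(3) = (m - 8)*(m + 2)*(m + 3)
(4) = (w - 5)*(w + 4/3)
(5) = v^3 + 3*v^2 - 18*v - 40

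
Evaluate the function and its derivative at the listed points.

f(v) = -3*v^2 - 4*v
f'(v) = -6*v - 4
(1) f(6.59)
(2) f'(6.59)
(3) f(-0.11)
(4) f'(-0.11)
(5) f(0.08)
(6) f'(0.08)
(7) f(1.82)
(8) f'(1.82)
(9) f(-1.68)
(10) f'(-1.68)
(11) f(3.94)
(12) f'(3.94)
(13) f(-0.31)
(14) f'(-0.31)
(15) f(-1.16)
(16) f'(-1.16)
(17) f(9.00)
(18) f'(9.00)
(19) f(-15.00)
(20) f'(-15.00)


(1) = -156.64
(2) = -43.54
(3) = 0.40
(4) = -3.34
(5) = -0.34
(6) = -4.48
(7) = -17.22
(8) = -14.92
(9) = -1.75
(10) = 6.08
(11) = -62.33
(12) = -27.64
(13) = 0.95
(14) = -2.14
(15) = 0.60
(16) = 2.96
(17) = -279.00
(18) = -58.00
(19) = -615.00
(20) = 86.00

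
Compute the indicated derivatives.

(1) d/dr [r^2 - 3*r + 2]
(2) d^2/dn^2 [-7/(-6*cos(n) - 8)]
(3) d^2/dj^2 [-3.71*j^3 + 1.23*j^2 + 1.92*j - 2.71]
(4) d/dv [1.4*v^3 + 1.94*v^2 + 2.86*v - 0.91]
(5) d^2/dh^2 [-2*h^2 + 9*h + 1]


(1) = 2*r - 3
(2) = 21*(3*sin(n)^2 + 4*cos(n) + 3)/(2*(3*cos(n) + 4)^3)
(3) = 2.46 - 22.26*j
(4) = 4.2*v^2 + 3.88*v + 2.86
(5) = -4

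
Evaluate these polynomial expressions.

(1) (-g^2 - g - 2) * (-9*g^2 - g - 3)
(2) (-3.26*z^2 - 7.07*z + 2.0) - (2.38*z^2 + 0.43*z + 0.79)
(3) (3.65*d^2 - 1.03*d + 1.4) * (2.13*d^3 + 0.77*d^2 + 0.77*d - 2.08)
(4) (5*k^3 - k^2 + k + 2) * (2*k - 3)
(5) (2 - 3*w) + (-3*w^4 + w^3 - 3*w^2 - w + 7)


(1) = 9*g^4 + 10*g^3 + 22*g^2 + 5*g + 6
(2) = -5.64*z^2 - 7.5*z + 1.21
(3) = 7.7745*d^5 + 0.6166*d^4 + 4.9994*d^3 - 7.3071*d^2 + 3.2204*d - 2.912
(4) = 10*k^4 - 17*k^3 + 5*k^2 + k - 6
(5) = -3*w^4 + w^3 - 3*w^2 - 4*w + 9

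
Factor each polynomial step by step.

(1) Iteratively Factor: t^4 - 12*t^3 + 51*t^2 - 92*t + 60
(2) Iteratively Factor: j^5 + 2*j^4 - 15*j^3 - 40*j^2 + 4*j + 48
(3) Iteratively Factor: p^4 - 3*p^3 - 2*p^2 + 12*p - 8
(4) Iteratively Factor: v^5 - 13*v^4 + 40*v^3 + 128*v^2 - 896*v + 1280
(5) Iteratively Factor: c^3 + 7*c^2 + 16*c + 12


(1) = (t - 2)*(t^3 - 10*t^2 + 31*t - 30) = (t - 2)^2*(t^2 - 8*t + 15) = (t - 5)*(t - 2)^2*(t - 3)
(2) = (j + 3)*(j^4 - j^3 - 12*j^2 - 4*j + 16) = (j + 2)*(j + 3)*(j^3 - 3*j^2 - 6*j + 8) = (j + 2)^2*(j + 3)*(j^2 - 5*j + 4) = (j - 1)*(j + 2)^2*(j + 3)*(j - 4)
(3) = (p - 2)*(p^3 - p^2 - 4*p + 4) = (p - 2)*(p - 1)*(p^2 - 4) = (p - 2)^2*(p - 1)*(p + 2)
(4) = (v - 4)*(v^4 - 9*v^3 + 4*v^2 + 144*v - 320) = (v - 4)^2*(v^3 - 5*v^2 - 16*v + 80) = (v - 5)*(v - 4)^2*(v^2 - 16) = (v - 5)*(v - 4)^2*(v + 4)*(v - 4)
(5) = (c + 2)*(c^2 + 5*c + 6) = (c + 2)*(c + 3)*(c + 2)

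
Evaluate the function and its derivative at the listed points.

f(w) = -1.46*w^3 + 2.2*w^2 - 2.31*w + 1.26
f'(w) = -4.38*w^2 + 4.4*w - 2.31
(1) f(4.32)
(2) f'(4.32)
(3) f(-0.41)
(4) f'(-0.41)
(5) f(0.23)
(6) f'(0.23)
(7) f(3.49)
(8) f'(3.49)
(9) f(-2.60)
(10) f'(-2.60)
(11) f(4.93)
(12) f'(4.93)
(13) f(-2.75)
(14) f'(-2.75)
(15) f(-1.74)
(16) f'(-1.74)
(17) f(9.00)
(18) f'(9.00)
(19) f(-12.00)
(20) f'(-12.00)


(1) = -85.37
(2) = -65.04
(3) = 2.68
(4) = -4.85
(5) = 0.83
(6) = -1.53
(7) = -42.07
(8) = -40.30
(9) = 47.80
(10) = -43.36
(11) = -131.60
(12) = -87.07
(13) = 54.61
(14) = -47.53
(15) = 19.63
(16) = -23.23
(17) = -905.67
(18) = -317.49
(19) = 2868.66
(20) = -685.83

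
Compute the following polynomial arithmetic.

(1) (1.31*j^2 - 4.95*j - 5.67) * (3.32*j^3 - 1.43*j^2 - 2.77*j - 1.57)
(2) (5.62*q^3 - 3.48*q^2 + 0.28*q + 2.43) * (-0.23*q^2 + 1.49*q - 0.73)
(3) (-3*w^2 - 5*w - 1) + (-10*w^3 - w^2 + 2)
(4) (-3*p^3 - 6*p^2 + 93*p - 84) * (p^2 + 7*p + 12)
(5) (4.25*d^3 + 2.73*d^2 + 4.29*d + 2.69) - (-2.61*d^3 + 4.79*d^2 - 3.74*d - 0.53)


(1) = 4.3492*j^5 - 18.3073*j^4 - 15.3746*j^3 + 19.7629*j^2 + 23.4774*j + 8.9019
(2) = -1.2926*q^5 + 9.1742*q^4 - 9.3522*q^3 + 2.3987*q^2 + 3.4163*q - 1.7739
(3) = -10*w^3 - 4*w^2 - 5*w + 1
(4) = -3*p^5 - 27*p^4 + 15*p^3 + 495*p^2 + 528*p - 1008
(5) = 6.86*d^3 - 2.06*d^2 + 8.03*d + 3.22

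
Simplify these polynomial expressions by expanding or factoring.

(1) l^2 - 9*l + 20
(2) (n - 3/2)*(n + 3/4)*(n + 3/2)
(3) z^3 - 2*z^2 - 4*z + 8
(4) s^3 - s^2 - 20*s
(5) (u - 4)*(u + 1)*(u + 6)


(1) = (l - 5)*(l - 4)
(2) = n^3 + 3*n^2/4 - 9*n/4 - 27/16
(3) = (z - 2)^2*(z + 2)
(4) = s*(s - 5)*(s + 4)
(5) = u^3 + 3*u^2 - 22*u - 24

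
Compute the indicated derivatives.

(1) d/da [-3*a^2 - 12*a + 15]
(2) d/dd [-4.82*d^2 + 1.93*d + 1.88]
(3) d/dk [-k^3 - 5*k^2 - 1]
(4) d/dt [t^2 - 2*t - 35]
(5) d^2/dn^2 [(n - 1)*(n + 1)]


(1) = -6*a - 12
(2) = 1.93 - 9.64*d
(3) = k*(-3*k - 10)
(4) = 2*t - 2
(5) = 2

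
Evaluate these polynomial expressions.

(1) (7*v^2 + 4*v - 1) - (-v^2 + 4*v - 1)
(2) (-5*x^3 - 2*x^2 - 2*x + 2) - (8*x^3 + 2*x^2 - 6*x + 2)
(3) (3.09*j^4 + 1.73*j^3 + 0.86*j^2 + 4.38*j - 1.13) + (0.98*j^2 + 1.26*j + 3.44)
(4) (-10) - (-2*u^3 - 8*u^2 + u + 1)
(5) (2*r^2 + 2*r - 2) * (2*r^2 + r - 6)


(1) = 8*v^2
(2) = -13*x^3 - 4*x^2 + 4*x
(3) = 3.09*j^4 + 1.73*j^3 + 1.84*j^2 + 5.64*j + 2.31
(4) = 2*u^3 + 8*u^2 - u - 11
(5) = 4*r^4 + 6*r^3 - 14*r^2 - 14*r + 12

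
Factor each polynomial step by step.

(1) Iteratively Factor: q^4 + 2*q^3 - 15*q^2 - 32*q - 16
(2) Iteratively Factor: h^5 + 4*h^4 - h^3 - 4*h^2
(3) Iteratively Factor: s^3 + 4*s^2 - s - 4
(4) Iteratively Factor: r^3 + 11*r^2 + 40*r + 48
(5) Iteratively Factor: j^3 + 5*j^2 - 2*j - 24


(1) = (q + 1)*(q^3 + q^2 - 16*q - 16) = (q - 4)*(q + 1)*(q^2 + 5*q + 4) = (q - 4)*(q + 1)^2*(q + 4)
(2) = (h)*(h^4 + 4*h^3 - h^2 - 4*h) = h*(h - 1)*(h^3 + 5*h^2 + 4*h) = h*(h - 1)*(h + 4)*(h^2 + h) = h*(h - 1)*(h + 1)*(h + 4)*(h)
(3) = (s + 4)*(s^2 - 1) = (s + 1)*(s + 4)*(s - 1)
(4) = (r + 3)*(r^2 + 8*r + 16) = (r + 3)*(r + 4)*(r + 4)
(5) = (j + 3)*(j^2 + 2*j - 8) = (j - 2)*(j + 3)*(j + 4)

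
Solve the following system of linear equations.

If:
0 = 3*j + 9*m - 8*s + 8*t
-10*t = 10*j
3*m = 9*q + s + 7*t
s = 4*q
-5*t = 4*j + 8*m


Then:
j = 0
m = 0
q = 0
s = 0
t = 0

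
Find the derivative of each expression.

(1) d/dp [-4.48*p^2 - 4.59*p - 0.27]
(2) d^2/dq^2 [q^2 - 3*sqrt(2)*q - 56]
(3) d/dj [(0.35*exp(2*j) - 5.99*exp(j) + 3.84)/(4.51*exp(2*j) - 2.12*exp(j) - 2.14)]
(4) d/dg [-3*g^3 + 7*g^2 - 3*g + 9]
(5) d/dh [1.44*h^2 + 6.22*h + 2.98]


(1) = -8.96*p - 4.59
(2) = 2
(3) = (26.2729*exp(2*j) - 36.1348*exp(j) + 20.9594)*exp(j)/(20.3401*exp(4*j) - 19.1224*exp(3*j) - 14.8084*exp(2*j) + 9.0736*exp(j) + 4.5796)
(4) = -9*g^2 + 14*g - 3
(5) = 2.88*h + 6.22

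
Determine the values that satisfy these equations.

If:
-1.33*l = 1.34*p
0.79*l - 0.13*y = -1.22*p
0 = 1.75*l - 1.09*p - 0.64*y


Then:
l = 0.00
p = 0.00
y = 0.00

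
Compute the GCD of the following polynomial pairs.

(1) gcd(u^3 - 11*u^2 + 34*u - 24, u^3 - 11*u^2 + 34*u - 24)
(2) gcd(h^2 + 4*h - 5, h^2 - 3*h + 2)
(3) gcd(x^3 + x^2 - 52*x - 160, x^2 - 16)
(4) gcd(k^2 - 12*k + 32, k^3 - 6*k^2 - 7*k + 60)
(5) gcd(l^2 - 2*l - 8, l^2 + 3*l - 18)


(1) = gcd((u - 6)*(u - 4)*(u - 1), (u - 6)*(u - 4)*(u - 1)) = u^3 - 11*u^2 + 34*u - 24
(2) = gcd((h - 1)*(h + 5), (h - 2)*(h - 1)) = h - 1
(3) = gcd((x - 8)*(x + 4)*(x + 5), (x - 4)*(x + 4)) = x + 4
(4) = gcd((k - 8)*(k - 4), (k - 5)*(k - 4)*(k + 3)) = k - 4
(5) = 1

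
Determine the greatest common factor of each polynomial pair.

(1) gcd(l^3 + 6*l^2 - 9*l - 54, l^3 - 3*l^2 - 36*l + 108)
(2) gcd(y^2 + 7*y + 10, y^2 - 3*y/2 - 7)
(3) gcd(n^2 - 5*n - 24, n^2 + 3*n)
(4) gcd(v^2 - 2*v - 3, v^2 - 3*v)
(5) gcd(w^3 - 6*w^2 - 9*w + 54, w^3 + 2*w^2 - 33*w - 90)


(1) = gcd((l - 3)*(l + 3)*(l + 6), (l - 6)*(l - 3)*(l + 6)) = l^2 + 3*l - 18
(2) = gcd((y + 2)*(y + 5), (y - 7/2)*(y + 2)) = y + 2
(3) = n + 3
(4) = v - 3
(5) = w^2 - 3*w - 18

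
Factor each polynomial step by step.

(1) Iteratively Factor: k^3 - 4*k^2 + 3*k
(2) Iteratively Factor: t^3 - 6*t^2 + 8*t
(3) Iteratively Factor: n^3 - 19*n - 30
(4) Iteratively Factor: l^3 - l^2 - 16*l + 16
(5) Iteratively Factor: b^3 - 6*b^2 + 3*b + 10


(1) = (k - 3)*(k^2 - k) = k*(k - 3)*(k - 1)
(2) = (t - 2)*(t^2 - 4*t) = (t - 4)*(t - 2)*(t)
(3) = (n + 2)*(n^2 - 2*n - 15) = (n + 2)*(n + 3)*(n - 5)
(4) = (l - 1)*(l^2 - 16) = (l - 4)*(l - 1)*(l + 4)
(5) = (b - 2)*(b^2 - 4*b - 5) = (b - 5)*(b - 2)*(b + 1)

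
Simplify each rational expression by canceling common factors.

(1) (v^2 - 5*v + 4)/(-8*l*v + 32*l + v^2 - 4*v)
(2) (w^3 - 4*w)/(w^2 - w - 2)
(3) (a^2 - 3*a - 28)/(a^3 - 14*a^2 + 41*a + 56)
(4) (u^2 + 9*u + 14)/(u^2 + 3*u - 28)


(1) = (v - 1)/(-8*l + v)
(2) = (w^2 + 2*w)/(w + 1)
(3) = (a + 4)/(a^2 - 7*a - 8)
(4) = (u + 2)/(u - 4)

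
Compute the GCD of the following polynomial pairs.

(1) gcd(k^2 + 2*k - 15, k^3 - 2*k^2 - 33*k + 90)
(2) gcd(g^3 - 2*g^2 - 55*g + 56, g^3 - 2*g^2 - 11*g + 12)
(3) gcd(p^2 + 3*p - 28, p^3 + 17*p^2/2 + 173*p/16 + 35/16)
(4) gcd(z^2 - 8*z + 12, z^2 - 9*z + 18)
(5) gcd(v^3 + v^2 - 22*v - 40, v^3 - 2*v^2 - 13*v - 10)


(1) = k - 3
(2) = gcd((g - 8)*(g - 1)*(g + 7), (g - 4)*(g - 1)*(g + 3)) = g - 1
(3) = p + 7
(4) = z - 6
(5) = gcd((v - 5)*(v + 2)*(v + 4), (v - 5)*(v + 1)*(v + 2)) = v^2 - 3*v - 10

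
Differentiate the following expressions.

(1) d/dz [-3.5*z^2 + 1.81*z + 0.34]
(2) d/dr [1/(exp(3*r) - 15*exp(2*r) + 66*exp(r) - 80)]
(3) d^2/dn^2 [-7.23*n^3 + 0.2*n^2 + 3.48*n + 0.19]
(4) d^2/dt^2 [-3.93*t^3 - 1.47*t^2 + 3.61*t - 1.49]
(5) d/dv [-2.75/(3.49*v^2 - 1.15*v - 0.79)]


(1) = 1.81 - 7.0*z
(2) = 3*(-exp(2*r) + 10*exp(r) - 22)*exp(r)/(exp(3*r) - 15*exp(2*r) + 66*exp(r) - 80)^2
(3) = 0.4 - 43.38*n
(4) = -23.58*t - 2.94
(5) = (19.195*v - 3.1625)/(-3.49*v^2 + 1.15*v + 0.79)^2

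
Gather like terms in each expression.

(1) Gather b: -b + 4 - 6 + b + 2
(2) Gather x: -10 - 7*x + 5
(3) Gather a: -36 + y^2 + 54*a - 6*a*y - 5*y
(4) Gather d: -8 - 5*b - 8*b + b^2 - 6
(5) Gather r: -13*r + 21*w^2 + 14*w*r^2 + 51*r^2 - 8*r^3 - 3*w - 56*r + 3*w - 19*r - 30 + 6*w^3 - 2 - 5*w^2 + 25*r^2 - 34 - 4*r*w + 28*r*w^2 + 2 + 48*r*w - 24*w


(1) = 0
(2) = -7*x - 5
(3) = a*(54 - 6*y) + y^2 - 5*y - 36
(4) = b^2 - 13*b - 14
(5) = -8*r^3 + r^2*(14*w + 76) + r*(28*w^2 + 44*w - 88) + 6*w^3 + 16*w^2 - 24*w - 64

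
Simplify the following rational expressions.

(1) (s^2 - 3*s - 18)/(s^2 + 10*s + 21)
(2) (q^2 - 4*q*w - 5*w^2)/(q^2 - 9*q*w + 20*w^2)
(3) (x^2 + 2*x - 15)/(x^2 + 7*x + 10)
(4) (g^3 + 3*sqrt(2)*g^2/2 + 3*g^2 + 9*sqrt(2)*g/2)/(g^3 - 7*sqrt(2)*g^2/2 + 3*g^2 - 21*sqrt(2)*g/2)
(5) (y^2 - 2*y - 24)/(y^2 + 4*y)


(1) = (s - 6)/(s + 7)
(2) = (q + w)/(q - 4*w)
(3) = (x - 3)/(x + 2)
(4) = (4*g + 6*sqrt(2))/(4*g - 14*sqrt(2))
(5) = (y - 6)/y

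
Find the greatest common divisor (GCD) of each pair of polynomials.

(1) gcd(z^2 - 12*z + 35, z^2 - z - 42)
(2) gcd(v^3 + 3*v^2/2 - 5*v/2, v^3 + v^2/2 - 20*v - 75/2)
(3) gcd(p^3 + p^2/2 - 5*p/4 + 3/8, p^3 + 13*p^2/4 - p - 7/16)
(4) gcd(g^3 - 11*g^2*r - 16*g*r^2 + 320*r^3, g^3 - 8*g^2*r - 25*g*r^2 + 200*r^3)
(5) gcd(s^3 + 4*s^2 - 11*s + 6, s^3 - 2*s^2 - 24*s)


(1) = gcd((z - 7)*(z - 5), (z - 7)*(z + 6)) = z - 7
(2) = gcd(v*(v - 1)*(v + 5/2), (v - 5)*(v + 5/2)*(v + 3)) = v + 5/2
(3) = gcd((p - 1/2)^2*(p + 3/2), (p - 1/2)*(p + 1/4)*(p + 7/2)) = p - 1/2
(4) = gcd((g - 8*r)^2*(g + 5*r), (g - 8*r)*(g - 5*r)*(g + 5*r)) = -g^2 + 3*g*r + 40*r^2
(5) = gcd((s - 1)^2*(s + 6), s*(s - 6)*(s + 4)) = 1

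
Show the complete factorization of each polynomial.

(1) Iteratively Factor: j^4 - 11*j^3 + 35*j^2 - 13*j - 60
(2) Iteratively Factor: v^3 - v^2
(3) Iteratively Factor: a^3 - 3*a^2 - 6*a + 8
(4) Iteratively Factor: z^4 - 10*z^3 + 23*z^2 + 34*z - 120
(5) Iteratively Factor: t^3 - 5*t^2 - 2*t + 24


(1) = (j + 1)*(j^3 - 12*j^2 + 47*j - 60) = (j - 3)*(j + 1)*(j^2 - 9*j + 20) = (j - 5)*(j - 3)*(j + 1)*(j - 4)
(2) = (v)*(v^2 - v) = v^2*(v - 1)
(3) = (a - 4)*(a^2 + a - 2) = (a - 4)*(a + 2)*(a - 1)
(4) = (z + 2)*(z^3 - 12*z^2 + 47*z - 60) = (z - 5)*(z + 2)*(z^2 - 7*z + 12) = (z - 5)*(z - 4)*(z + 2)*(z - 3)
(5) = (t + 2)*(t^2 - 7*t + 12) = (t - 4)*(t + 2)*(t - 3)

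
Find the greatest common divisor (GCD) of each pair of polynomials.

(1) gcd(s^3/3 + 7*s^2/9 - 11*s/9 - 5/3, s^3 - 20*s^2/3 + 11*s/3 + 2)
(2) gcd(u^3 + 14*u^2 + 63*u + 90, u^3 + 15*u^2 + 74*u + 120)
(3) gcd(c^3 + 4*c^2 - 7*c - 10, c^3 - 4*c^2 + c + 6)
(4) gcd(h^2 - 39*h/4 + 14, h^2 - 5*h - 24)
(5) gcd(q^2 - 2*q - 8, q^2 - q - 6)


(1) = gcd((s/3 + 1/3)*(s - 5/3)*(s + 3), (s - 6)*(s - 1)*(s + 1/3)) = 1
(2) = u^2 + 11*u + 30
(3) = gcd((c - 2)*(c + 1)*(c + 5), (c - 3)*(c - 2)*(c + 1)) = c^2 - c - 2
(4) = gcd((h - 8)*(h - 7/4), (h - 8)*(h + 3)) = h - 8
(5) = gcd((q - 4)*(q + 2), (q - 3)*(q + 2)) = q + 2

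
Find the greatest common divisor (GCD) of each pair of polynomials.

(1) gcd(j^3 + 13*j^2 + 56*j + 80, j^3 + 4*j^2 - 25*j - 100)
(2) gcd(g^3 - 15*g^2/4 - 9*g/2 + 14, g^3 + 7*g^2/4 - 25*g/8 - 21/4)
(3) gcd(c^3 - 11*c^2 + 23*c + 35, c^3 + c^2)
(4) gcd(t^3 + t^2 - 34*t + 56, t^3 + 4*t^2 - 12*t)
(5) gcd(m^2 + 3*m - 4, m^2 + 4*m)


(1) = gcd((j + 4)^2*(j + 5), (j - 5)*(j + 4)*(j + 5)) = j^2 + 9*j + 20
(2) = g^2 + g/4 - 7/2
(3) = c + 1
(4) = gcd((t - 4)*(t - 2)*(t + 7), t*(t - 2)*(t + 6)) = t - 2
(5) = m + 4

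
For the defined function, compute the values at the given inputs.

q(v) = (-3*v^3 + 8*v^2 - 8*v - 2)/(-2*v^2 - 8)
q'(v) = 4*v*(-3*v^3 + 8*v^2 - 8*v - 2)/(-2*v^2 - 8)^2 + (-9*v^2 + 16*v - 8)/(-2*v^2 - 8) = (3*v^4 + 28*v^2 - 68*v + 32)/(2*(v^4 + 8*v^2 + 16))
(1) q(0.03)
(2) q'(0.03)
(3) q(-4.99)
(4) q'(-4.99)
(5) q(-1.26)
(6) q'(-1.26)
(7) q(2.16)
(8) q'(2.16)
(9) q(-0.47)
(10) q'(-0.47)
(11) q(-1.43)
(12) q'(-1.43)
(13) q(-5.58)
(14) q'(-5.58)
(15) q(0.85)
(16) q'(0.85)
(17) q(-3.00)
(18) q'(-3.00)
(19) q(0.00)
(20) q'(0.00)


(1) = 0.28
(2) = 0.94
(3) = -10.55
(4) = 1.75
(5) = -2.40
(6) = 2.72
(7) = 0.70
(8) = 0.54
(9) = -0.45
(10) = 1.97
(11) = -2.86
(12) = 2.72
(13) = -11.57
(14) = 1.70
(15) = 0.51
(16) = -0.09
(17) = -6.73
(18) = 2.16
(19) = 0.25
(20) = 1.00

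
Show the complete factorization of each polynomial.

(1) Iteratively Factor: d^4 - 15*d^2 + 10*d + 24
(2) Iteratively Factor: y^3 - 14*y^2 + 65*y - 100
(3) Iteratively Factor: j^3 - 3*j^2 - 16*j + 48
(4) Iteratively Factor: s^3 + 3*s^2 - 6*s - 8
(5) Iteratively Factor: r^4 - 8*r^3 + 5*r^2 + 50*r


(1) = (d + 1)*(d^3 - d^2 - 14*d + 24) = (d - 2)*(d + 1)*(d^2 + d - 12) = (d - 3)*(d - 2)*(d + 1)*(d + 4)
(2) = (y - 5)*(y^2 - 9*y + 20) = (y - 5)^2*(y - 4)
(3) = (j + 4)*(j^2 - 7*j + 12) = (j - 3)*(j + 4)*(j - 4)
(4) = (s - 2)*(s^2 + 5*s + 4) = (s - 2)*(s + 4)*(s + 1)
(5) = (r - 5)*(r^3 - 3*r^2 - 10*r) = (r - 5)^2*(r^2 + 2*r) = (r - 5)^2*(r + 2)*(r)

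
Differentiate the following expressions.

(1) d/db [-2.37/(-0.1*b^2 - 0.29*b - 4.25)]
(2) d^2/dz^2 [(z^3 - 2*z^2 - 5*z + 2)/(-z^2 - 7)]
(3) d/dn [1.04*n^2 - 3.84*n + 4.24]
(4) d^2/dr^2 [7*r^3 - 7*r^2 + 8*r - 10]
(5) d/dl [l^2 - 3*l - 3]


(1) = (-0.474*b - 0.6873)/(0.1*b^2 + 0.29*b + 4.25)^2
(2) = 8*(3*z^3 - 12*z^2 - 63*z + 28)/(z^6 + 21*z^4 + 147*z^2 + 343)
(3) = 2.08*n - 3.84
(4) = 42*r - 14
(5) = 2*l - 3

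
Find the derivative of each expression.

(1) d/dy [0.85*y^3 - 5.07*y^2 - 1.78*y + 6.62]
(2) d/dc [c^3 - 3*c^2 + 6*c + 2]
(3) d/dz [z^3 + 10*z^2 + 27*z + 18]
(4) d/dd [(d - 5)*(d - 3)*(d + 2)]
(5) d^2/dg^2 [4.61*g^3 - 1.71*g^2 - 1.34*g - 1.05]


(1) = 2.55*y^2 - 10.14*y - 1.78
(2) = 3*c^2 - 6*c + 6
(3) = 3*z^2 + 20*z + 27
(4) = 3*d^2 - 12*d - 1
(5) = 27.66*g - 3.42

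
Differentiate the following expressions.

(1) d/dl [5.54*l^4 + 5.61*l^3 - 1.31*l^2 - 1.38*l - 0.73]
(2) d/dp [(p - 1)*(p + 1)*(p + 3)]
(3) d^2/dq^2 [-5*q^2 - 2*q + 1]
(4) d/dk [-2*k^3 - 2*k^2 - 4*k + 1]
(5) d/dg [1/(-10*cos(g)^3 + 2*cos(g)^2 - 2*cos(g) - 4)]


(1) = 22.16*l^3 + 16.83*l^2 - 2.62*l - 1.38
(2) = 3*p^2 + 6*p - 1
(3) = -10
(4) = -6*k^2 - 4*k - 4
(5) = (-15*cos(g)^2 + 2*cos(g) - 1)*sin(g)/(2*(5*cos(g)^3 - cos(g)^2 + cos(g) + 2)^2)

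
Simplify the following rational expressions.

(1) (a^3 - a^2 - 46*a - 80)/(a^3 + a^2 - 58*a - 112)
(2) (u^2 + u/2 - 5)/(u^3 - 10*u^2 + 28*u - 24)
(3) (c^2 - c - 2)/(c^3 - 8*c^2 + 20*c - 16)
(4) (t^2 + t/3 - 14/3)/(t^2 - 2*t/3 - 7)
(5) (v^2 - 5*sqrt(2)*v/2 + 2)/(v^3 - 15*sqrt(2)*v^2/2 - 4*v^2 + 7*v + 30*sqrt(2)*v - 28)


(1) = (a + 5)/(a + 7)
(2) = (2*u + 5)/(2*u^2 - 16*u + 24)
(3) = (c + 1)/(c^2 - 6*c + 8)
(4) = (t - 2)/(t - 3)
(5) = (4*v - 8*sqrt(2))/(4*v^2 + v*(-28*sqrt(2) - 16) + 112*sqrt(2))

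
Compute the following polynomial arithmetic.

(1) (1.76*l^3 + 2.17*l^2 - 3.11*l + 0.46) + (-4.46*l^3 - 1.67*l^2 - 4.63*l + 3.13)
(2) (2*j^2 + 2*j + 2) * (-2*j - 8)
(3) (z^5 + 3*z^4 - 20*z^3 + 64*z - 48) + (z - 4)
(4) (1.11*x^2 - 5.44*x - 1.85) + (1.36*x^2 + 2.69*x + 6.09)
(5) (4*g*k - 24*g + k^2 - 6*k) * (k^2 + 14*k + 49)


(1) = -2.7*l^3 + 0.5*l^2 - 7.74*l + 3.59
(2) = -4*j^3 - 20*j^2 - 20*j - 16
(3) = z^5 + 3*z^4 - 20*z^3 + 65*z - 52
(4) = 2.47*x^2 - 2.75*x + 4.24
(5) = 4*g*k^3 + 32*g*k^2 - 140*g*k - 1176*g + k^4 + 8*k^3 - 35*k^2 - 294*k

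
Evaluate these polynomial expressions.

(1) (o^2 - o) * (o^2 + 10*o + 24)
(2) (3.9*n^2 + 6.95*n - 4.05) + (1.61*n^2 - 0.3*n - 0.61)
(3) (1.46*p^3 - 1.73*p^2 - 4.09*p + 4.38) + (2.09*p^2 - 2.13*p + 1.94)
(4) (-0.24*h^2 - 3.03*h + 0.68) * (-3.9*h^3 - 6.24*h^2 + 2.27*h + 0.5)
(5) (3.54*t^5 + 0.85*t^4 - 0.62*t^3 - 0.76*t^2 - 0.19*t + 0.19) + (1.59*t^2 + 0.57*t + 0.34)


(1) = o^4 + 9*o^3 + 14*o^2 - 24*o
(2) = 5.51*n^2 + 6.65*n - 4.66
(3) = 1.46*p^3 + 0.36*p^2 - 6.22*p + 6.32
(4) = 0.936*h^5 + 13.3146*h^4 + 15.7104*h^3 - 11.2413*h^2 + 0.0286*h + 0.34
(5) = 3.54*t^5 + 0.85*t^4 - 0.62*t^3 + 0.83*t^2 + 0.38*t + 0.53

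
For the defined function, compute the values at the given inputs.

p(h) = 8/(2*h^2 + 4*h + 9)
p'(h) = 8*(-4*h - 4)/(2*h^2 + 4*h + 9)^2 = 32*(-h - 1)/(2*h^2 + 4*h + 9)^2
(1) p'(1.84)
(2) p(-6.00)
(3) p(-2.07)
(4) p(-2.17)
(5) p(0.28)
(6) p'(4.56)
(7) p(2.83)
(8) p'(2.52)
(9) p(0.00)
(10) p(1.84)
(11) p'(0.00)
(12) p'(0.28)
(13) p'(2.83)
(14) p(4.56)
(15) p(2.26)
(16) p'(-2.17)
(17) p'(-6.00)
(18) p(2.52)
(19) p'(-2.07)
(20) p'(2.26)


(1) = -0.17
(2) = 0.14
(3) = 0.86
(4) = 0.82
(5) = 0.78
(6) = -0.04
(7) = 0.22
(8) = -0.11
(9) = 0.89
(10) = 0.35
(11) = -0.40
(12) = -0.39
(13) = -0.09
(14) = 0.12
(15) = 0.28
(16) = 0.39
(17) = 0.05
(18) = 0.25
(19) = 0.40
(20) = -0.13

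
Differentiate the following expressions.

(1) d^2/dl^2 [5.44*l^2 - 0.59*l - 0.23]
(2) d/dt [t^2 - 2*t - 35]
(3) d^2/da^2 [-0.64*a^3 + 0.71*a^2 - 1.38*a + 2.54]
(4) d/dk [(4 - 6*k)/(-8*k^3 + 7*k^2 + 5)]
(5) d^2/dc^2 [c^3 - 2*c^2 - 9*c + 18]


(1) = 10.8800000000000
(2) = 2*t - 2
(3) = 1.42 - 3.84*a
(4) = 2*(24*k^3 - 21*k^2 - 2*k*(3*k - 2)*(12*k - 7) - 15)/(-8*k^3 + 7*k^2 + 5)^2
(5) = 6*c - 4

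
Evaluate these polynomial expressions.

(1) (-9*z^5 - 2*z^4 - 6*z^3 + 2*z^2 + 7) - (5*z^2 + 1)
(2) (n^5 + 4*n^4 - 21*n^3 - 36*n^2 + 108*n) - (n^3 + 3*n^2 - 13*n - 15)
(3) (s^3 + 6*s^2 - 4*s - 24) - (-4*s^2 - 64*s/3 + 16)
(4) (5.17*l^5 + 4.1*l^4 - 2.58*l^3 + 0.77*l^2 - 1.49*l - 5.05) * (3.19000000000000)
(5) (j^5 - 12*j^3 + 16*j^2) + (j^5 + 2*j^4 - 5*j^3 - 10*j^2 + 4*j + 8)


(1) = -9*z^5 - 2*z^4 - 6*z^3 - 3*z^2 + 6
(2) = n^5 + 4*n^4 - 22*n^3 - 39*n^2 + 121*n + 15
(3) = s^3 + 10*s^2 + 52*s/3 - 40
(4) = 16.4923*l^5 + 13.079*l^4 - 8.2302*l^3 + 2.4563*l^2 - 4.7531*l - 16.1095
(5) = 2*j^5 + 2*j^4 - 17*j^3 + 6*j^2 + 4*j + 8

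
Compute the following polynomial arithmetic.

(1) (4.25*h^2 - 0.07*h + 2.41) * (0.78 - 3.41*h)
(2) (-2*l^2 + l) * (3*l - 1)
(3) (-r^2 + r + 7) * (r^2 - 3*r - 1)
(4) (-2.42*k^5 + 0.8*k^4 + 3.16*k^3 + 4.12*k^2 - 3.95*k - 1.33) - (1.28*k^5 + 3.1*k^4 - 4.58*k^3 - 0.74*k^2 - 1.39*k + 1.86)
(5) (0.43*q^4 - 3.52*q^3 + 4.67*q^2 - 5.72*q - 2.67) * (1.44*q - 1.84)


(1) = -14.4925*h^3 + 3.5537*h^2 - 8.2727*h + 1.8798
(2) = -6*l^3 + 5*l^2 - l
(3) = -r^4 + 4*r^3 + 5*r^2 - 22*r - 7
(4) = -3.7*k^5 - 2.3*k^4 + 7.74*k^3 + 4.86*k^2 - 2.56*k - 3.19
(5) = 0.6192*q^5 - 5.86*q^4 + 13.2016*q^3 - 16.8296*q^2 + 6.68*q + 4.9128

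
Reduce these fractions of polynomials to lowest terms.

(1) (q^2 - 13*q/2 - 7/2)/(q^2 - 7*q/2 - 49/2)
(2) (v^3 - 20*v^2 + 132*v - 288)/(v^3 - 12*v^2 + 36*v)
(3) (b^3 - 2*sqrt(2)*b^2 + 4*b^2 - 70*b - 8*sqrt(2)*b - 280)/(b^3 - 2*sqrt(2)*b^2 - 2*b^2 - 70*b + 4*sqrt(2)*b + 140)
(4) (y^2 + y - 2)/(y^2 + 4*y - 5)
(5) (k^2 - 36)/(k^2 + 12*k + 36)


(1) = (2*q + 1)/(2*q + 7)
(2) = (v - 8)/v
(3) = (b + 4)/(b - 2)
(4) = (y + 2)/(y + 5)
(5) = (k - 6)/(k + 6)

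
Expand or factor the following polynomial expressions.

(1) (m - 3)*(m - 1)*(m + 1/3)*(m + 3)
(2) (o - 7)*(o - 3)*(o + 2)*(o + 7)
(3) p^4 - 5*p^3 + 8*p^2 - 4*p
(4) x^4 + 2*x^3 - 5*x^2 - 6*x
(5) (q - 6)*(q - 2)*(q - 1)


(1) = m^4 - 2*m^3/3 - 28*m^2/3 + 6*m + 3
(2) = o^4 - o^3 - 55*o^2 + 49*o + 294
(3) = p*(p - 2)^2*(p - 1)
(4) = x*(x - 2)*(x + 1)*(x + 3)
(5) = q^3 - 9*q^2 + 20*q - 12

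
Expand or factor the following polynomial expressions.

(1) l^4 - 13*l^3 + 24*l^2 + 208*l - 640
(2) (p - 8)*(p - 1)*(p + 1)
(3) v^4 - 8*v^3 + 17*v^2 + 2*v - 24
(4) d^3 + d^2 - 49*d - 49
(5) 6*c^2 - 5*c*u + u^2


(1) = (l - 8)*(l - 5)*(l - 4)*(l + 4)
(2) = p^3 - 8*p^2 - p + 8
(3) = (v - 4)*(v - 3)*(v - 2)*(v + 1)
(4) = (d - 7)*(d + 1)*(d + 7)
(5) = (-3*c + u)*(-2*c + u)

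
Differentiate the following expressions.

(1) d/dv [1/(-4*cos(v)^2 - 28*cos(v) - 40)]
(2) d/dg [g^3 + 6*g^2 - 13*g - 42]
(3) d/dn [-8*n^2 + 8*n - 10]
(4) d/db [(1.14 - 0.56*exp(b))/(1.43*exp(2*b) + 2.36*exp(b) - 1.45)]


(1) = -(2*cos(v) + 7)*sin(v)/(4*(cos(v)^2 + 7*cos(v) + 10)^2)
(2) = 3*g^2 + 12*g - 13
(3) = 8 - 16*n
(4) = (0.8008*exp(2*b) - 3.2604*exp(b) - 1.8784)*exp(b)/(2.0449*exp(4*b) + 6.7496*exp(3*b) + 1.4226*exp(2*b) - 6.844*exp(b) + 2.1025)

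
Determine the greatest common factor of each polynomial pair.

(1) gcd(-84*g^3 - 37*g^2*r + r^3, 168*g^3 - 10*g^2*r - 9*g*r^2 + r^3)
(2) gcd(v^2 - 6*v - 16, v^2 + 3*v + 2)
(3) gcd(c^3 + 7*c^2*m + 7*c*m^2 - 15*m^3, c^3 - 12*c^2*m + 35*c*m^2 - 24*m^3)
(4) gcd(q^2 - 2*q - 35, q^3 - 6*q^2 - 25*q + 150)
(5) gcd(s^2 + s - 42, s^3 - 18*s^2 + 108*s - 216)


(1) = gcd((-7*g + r)*(3*g + r)*(4*g + r), (-7*g + r)*(-6*g + r)*(4*g + r)) = -28*g^2 - 3*g*r + r^2
(2) = v + 2
(3) = c - m
(4) = gcd((q - 7)*(q + 5), (q - 6)*(q - 5)*(q + 5)) = q + 5
(5) = gcd((s - 6)*(s + 7), (s - 6)^3) = s - 6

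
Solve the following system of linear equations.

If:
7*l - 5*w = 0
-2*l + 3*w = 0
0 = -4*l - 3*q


Then:
l = 0
q = 0
w = 0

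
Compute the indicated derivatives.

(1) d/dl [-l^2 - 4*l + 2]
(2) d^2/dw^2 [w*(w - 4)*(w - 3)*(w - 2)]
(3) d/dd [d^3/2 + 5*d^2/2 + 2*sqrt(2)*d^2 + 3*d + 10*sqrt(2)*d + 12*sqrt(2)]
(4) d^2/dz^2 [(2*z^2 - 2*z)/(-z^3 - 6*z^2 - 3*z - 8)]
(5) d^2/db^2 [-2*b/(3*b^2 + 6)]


(1) = -2*l - 4
(2) = 12*w^2 - 54*w + 52
(3) = 3*d^2/2 + 5*d + 4*sqrt(2)*d + 3 + 10*sqrt(2)
(4) = 4*(-z^6 + 3*z^5 + 27*z^4 + 107*z^3 + 96*z^2 - 144*z - 88)/(z^9 + 18*z^8 + 117*z^7 + 348*z^6 + 639*z^5 + 1170*z^4 + 1083*z^3 + 1368*z^2 + 576*z + 512)
(5) = 4*b*(6 - b^2)/(3*(b^2 + 2)^3)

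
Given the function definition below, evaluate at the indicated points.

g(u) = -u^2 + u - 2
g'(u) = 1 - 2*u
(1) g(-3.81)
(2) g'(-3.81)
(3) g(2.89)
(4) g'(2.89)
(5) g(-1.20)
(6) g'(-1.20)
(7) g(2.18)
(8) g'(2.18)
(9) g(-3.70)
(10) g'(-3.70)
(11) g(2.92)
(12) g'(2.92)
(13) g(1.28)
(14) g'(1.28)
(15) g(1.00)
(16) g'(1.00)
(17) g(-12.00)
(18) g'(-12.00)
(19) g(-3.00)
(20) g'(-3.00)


(1) = -20.33
(2) = 8.62
(3) = -7.46
(4) = -4.78
(5) = -4.64
(6) = 3.40
(7) = -4.57
(8) = -3.36
(9) = -19.39
(10) = 8.40
(11) = -7.61
(12) = -4.84
(13) = -2.36
(14) = -1.56
(15) = -2.00
(16) = -1.00
(17) = -158.00
(18) = 25.00
(19) = -14.00
(20) = 7.00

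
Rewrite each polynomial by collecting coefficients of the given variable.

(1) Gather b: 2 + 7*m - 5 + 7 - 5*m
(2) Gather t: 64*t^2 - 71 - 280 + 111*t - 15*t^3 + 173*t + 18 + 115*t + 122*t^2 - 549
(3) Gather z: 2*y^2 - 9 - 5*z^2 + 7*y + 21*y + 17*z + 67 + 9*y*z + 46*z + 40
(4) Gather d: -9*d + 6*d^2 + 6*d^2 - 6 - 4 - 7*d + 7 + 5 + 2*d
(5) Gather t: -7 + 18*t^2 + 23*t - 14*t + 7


(1) = 2*m + 4
(2) = -15*t^3 + 186*t^2 + 399*t - 882
(3) = 2*y^2 + 28*y - 5*z^2 + z*(9*y + 63) + 98
(4) = 12*d^2 - 14*d + 2
(5) = 18*t^2 + 9*t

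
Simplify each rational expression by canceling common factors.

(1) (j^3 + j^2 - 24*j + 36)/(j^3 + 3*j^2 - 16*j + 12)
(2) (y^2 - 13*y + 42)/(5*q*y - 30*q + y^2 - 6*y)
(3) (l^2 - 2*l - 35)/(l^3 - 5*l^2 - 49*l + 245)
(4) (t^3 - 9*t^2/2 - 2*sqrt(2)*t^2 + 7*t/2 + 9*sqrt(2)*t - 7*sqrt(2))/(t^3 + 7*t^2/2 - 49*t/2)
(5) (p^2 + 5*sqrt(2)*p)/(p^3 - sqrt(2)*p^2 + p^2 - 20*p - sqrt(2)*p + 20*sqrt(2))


(1) = (j - 3)/(j - 1)
(2) = (y - 7)/(5*q + y)
(3) = (l + 5)/(l^2 + 2*l - 35)
(4) = (4*t^2 + t*(-8*sqrt(2) - 4) + 8*sqrt(2))/(4*t^2 + 28*t)
(5) = (p^2 + 5*sqrt(2)*p)/(p^3 + p^2*(1 - sqrt(2)) + p*(-20 - sqrt(2)) + 20*sqrt(2))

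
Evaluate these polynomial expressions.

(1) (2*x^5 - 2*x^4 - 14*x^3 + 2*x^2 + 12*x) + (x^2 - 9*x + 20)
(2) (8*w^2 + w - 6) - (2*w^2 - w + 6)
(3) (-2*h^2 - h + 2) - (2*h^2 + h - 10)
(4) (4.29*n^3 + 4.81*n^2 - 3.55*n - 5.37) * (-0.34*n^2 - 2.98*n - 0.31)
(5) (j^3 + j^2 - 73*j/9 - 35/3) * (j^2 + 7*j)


(1) = 2*x^5 - 2*x^4 - 14*x^3 + 3*x^2 + 3*x + 20
(2) = 6*w^2 + 2*w - 12
(3) = -4*h^2 - 2*h + 12
(4) = -1.4586*n^5 - 14.4196*n^4 - 14.4567*n^3 + 10.9137*n^2 + 17.1031*n + 1.6647
(5) = j^5 + 8*j^4 - 10*j^3/9 - 616*j^2/9 - 245*j/3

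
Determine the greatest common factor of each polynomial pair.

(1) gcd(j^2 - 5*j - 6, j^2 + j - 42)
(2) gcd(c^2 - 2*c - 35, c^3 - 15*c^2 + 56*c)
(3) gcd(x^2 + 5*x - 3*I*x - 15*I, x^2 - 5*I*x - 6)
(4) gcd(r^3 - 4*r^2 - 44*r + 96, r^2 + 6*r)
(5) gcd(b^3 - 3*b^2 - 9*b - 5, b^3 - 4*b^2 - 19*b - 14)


(1) = j - 6
(2) = c - 7
(3) = x - 3*I
(4) = gcd((r - 8)*(r - 2)*(r + 6), r*(r + 6)) = r + 6
(5) = b + 1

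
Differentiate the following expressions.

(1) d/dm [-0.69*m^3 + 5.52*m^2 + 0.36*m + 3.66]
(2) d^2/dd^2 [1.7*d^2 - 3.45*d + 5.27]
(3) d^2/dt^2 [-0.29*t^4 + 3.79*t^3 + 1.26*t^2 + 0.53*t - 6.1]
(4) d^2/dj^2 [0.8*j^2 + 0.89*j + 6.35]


(1) = -2.07*m^2 + 11.04*m + 0.36
(2) = 3.40000000000000
(3) = -3.48*t^2 + 22.74*t + 2.52
(4) = 1.60000000000000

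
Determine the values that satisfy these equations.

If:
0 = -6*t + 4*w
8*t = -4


Then:
t = -1/2
w = -3/4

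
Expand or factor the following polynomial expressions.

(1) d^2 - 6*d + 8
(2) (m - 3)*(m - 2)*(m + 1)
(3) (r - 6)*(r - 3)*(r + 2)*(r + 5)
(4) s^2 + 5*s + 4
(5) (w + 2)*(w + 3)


(1) = (d - 4)*(d - 2)
(2) = m^3 - 4*m^2 + m + 6
(3) = r^4 - 2*r^3 - 35*r^2 + 36*r + 180
(4) = (s + 1)*(s + 4)
(5) = w^2 + 5*w + 6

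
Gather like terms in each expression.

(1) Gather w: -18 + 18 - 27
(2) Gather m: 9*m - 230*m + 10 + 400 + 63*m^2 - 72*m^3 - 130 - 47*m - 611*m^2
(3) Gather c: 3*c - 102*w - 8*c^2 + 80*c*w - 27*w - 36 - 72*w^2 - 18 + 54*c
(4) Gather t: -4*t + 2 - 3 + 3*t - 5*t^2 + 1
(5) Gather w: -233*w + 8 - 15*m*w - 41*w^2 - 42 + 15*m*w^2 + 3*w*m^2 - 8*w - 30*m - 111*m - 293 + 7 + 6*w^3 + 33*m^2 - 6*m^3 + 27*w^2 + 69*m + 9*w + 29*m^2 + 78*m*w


(1) = -27
(2) = -72*m^3 - 548*m^2 - 268*m + 280
(3) = -8*c^2 + c*(80*w + 57) - 72*w^2 - 129*w - 54
(4) = -5*t^2 - t
(5) = -6*m^3 + 62*m^2 - 72*m + 6*w^3 + w^2*(15*m - 14) + w*(3*m^2 + 63*m - 232) - 320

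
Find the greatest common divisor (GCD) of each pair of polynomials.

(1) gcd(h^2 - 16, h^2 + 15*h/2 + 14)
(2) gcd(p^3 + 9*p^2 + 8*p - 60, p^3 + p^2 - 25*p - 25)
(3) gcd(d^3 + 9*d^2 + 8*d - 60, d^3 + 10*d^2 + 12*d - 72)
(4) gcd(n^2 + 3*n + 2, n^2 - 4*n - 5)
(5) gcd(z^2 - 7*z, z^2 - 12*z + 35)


(1) = h + 4
(2) = gcd((p - 2)*(p + 5)*(p + 6), (p - 5)*(p + 1)*(p + 5)) = p + 5
(3) = gcd((d - 2)*(d + 5)*(d + 6), (d - 2)*(d + 6)^2) = d^2 + 4*d - 12
(4) = gcd((n + 1)*(n + 2), (n - 5)*(n + 1)) = n + 1
(5) = gcd(z*(z - 7), (z - 7)*(z - 5)) = z - 7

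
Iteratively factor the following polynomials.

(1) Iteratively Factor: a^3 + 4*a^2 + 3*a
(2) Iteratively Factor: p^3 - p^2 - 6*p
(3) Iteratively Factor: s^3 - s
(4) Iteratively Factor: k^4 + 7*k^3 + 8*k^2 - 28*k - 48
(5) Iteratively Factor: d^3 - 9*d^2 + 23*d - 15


(1) = (a)*(a^2 + 4*a + 3) = a*(a + 1)*(a + 3)
(2) = (p - 3)*(p^2 + 2*p) = p*(p - 3)*(p + 2)
(3) = (s + 1)*(s^2 - s) = s*(s + 1)*(s - 1)
(4) = (k + 2)*(k^3 + 5*k^2 - 2*k - 24) = (k + 2)*(k + 3)*(k^2 + 2*k - 8) = (k - 2)*(k + 2)*(k + 3)*(k + 4)
(5) = (d - 5)*(d^2 - 4*d + 3) = (d - 5)*(d - 3)*(d - 1)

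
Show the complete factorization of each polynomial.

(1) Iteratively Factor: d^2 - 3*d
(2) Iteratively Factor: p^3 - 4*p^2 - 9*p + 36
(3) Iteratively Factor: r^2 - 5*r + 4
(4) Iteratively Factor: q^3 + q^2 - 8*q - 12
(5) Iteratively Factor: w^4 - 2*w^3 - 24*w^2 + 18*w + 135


(1) = (d - 3)*(d)
(2) = (p + 3)*(p^2 - 7*p + 12) = (p - 3)*(p + 3)*(p - 4)
(3) = (r - 1)*(r - 4)
(4) = (q + 2)*(q^2 - q - 6) = (q - 3)*(q + 2)*(q + 2)
(5) = (w - 5)*(w^3 + 3*w^2 - 9*w - 27) = (w - 5)*(w - 3)*(w^2 + 6*w + 9) = (w - 5)*(w - 3)*(w + 3)*(w + 3)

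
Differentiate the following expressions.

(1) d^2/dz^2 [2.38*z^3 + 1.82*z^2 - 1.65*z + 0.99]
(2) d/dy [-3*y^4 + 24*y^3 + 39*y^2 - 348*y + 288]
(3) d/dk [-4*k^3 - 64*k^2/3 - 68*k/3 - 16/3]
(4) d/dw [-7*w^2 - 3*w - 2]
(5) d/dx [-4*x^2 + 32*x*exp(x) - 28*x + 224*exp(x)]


(1) = 14.28*z + 3.64
(2) = -12*y^3 + 72*y^2 + 78*y - 348
(3) = -12*k^2 - 128*k/3 - 68/3
(4) = -14*w - 3
(5) = 32*x*exp(x) - 8*x + 256*exp(x) - 28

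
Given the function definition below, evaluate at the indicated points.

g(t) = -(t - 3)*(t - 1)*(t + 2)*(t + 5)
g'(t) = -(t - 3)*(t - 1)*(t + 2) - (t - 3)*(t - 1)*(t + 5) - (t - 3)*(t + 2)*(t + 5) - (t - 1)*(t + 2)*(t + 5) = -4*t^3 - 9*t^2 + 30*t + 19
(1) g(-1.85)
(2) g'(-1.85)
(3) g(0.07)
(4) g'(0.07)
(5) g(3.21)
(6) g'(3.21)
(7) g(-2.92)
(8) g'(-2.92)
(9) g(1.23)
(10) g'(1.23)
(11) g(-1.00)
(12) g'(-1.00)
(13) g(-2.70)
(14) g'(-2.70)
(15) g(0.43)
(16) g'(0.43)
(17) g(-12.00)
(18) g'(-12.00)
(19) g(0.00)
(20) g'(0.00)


(1) = -6.53
(2) = -41.98
(3) = -28.60
(4) = 21.05
(5) = -19.85
(6) = -109.74
(7) = 44.41
(8) = -45.75
(9) = 8.19
(10) = 34.84
(11) = -32.00
(12) = -16.00
(13) = 33.95
(14) = -48.88
(15) = -19.33
(16) = 29.92
(17) = -13650.00
(18) = 5275.00
(19) = -30.00
(20) = 19.00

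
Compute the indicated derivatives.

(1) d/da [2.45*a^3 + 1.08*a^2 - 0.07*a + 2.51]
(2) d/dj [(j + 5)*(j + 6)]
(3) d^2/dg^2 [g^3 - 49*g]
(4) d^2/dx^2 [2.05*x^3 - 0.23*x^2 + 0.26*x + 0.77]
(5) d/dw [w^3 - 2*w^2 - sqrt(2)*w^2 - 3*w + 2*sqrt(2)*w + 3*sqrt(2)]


(1) = 7.35*a^2 + 2.16*a - 0.07
(2) = 2*j + 11
(3) = 6*g
(4) = 12.3*x - 0.46
(5) = 3*w^2 - 4*w - 2*sqrt(2)*w - 3 + 2*sqrt(2)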